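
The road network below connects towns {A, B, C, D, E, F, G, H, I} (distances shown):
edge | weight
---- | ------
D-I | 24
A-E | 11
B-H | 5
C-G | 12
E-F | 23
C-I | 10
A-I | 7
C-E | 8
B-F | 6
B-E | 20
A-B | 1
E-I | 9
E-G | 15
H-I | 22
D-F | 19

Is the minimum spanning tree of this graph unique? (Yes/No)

Yes

Kruskal's algorithm — process edges by increasing weight (ties by edge label):
A-B (1): add — endpoints in different components.
B-H (5): add — endpoints in different components.
B-F (6): add — endpoints in different components.
A-I (7): add — endpoints in different components.
C-E (8): add — endpoints in different components.
E-I (9): add — endpoints in different components.
C-I (10): skip — C and I already connected.
A-E (11): skip — A and E already connected.
C-G (12): add — endpoints in different components.
E-G (15): skip — E and G already connected.
D-F (19): add — endpoints in different components.
Every non-tree edge has weight strictly greater than the heaviest edge on the tree path between its endpoints, so the MST is unique.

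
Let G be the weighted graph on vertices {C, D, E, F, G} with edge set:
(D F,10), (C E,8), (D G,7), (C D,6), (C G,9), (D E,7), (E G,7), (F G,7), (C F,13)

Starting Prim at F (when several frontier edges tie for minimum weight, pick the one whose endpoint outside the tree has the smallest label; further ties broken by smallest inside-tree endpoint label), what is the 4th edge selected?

Grow the tree from F using Prim:
Step 1: cheapest edge leaving the tree is F G (7); add G.
Step 2: cheapest edge leaving the tree is D G (7); add D.
Step 3: cheapest edge leaving the tree is C D (6); add C.
Step 4: cheapest edge leaving the tree is D E (7); add E.
The 4th edge added is D E.

D-E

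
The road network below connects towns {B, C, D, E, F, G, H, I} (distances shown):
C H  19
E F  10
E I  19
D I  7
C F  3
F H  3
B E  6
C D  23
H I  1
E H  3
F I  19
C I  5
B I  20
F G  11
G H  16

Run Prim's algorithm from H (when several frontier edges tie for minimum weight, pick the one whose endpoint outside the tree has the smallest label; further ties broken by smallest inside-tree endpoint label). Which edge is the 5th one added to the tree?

B-E

Prim's algorithm from H:
Step 1: cheapest edge leaving the tree is H I (1); add I.
Step 2: cheapest edge leaving the tree is E H (3); add E.
Step 3: cheapest edge leaving the tree is F H (3); add F.
Step 4: cheapest edge leaving the tree is C F (3); add C.
Step 5: cheapest edge leaving the tree is B E (6); add B.
Step 6: cheapest edge leaving the tree is D I (7); add D.
Step 7: cheapest edge leaving the tree is F G (11); add G.
The 5th edge added is B E.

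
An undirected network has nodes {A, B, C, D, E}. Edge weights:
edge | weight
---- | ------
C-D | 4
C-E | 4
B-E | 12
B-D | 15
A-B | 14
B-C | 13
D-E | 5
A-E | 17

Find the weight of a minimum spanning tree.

Kruskal: consider edges lightest-first.
C-D (4): add. Components now {A} {B} {C,D} {E}
C-E (4): add. Components now {A} {B} {C,D,E}
D-E (5): skip — D and E already connected.
B-E (12): add. Components now {A} {B,C,D,E}
B-C (13): skip — B and C already connected.
A-B (14): add. Components now {A,B,C,D,E}
MST edges: C-D, C-E, B-E, A-B; total weight 4+4+12+14 = 34.

34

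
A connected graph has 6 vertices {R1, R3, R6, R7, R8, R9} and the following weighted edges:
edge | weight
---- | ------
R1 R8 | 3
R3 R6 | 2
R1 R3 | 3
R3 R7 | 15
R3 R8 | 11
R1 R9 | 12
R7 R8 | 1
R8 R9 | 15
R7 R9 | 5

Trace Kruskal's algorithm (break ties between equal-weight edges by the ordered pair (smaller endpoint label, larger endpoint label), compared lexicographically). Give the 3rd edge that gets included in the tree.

R1-R3

Sort edges by weight, then run Kruskal:
R7 R8 (1): add — endpoints in different components.
R3 R6 (2): add — endpoints in different components.
R1 R3 (3): add — endpoints in different components.
R1 R8 (3): add — endpoints in different components.
R7 R9 (5): add — endpoints in different components.
The 3rd edge added is R1 R3.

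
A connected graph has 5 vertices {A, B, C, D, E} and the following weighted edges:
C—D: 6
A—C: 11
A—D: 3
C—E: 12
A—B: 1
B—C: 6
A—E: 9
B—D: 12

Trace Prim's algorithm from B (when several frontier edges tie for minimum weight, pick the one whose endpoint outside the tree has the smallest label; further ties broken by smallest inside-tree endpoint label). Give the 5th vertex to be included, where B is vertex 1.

Grow the tree from B using Prim:
Step 1: frontier [A—B 1, B—C 6, B—D 12] → take A—B (1); add A.
Step 2: frontier [A—D 3, A—E 9, A—C 11, B—C 6, B—D 12] → take A—D (3); add D.
Step 3: frontier [A—E 9, A—C 11, B—C 6, C—D 6] → take B—C (6); add C.
Step 4: frontier [A—E 9, C—E 12] → take A—E (9); add E.
Vertex order: B, A, D, C, E. The 5th vertex is E.

E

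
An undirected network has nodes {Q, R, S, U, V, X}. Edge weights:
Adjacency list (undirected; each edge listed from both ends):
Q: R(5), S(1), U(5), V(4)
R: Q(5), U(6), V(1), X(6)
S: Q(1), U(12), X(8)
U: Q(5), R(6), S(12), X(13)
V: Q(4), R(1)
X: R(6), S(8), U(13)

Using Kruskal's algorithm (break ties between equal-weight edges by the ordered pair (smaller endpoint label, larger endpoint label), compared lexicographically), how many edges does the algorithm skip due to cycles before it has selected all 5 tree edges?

Kruskal's algorithm — process edges by increasing weight (ties by edge label):
Q–S (1): add. Components now {V} {Q,S} {R} {X} {U}
R–V (1): add. Components now {R,V} {Q,S} {X} {U}
Q–V (4): add. Components now {Q,R,S,V} {X} {U}
Q–R (5): skip — Q and R already connected.
Q–U (5): add. Components now {Q,R,S,U,V} {X}
R–U (6): skip — R and U already connected.
R–X (6): add. Components now {Q,R,S,U,V,X}
Edges rejected before the tree was complete: 2.

2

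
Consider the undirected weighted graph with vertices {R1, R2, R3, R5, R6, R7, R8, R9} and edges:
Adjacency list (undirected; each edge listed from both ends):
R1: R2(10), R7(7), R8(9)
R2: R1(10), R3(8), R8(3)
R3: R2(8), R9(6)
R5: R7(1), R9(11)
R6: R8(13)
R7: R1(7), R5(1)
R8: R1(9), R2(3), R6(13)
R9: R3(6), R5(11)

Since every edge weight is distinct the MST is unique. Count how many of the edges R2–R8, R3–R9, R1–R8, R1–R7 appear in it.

Kruskal's algorithm — process edges by increasing weight (ties by edge label):
R5–R7 (1): add — endpoints in different components.
R2–R8 (3): add — endpoints in different components.
R3–R9 (6): add — endpoints in different components.
R1–R7 (7): add — endpoints in different components.
R2–R3 (8): add — endpoints in different components.
R1–R8 (9): add — endpoints in different components.
R1–R2 (10): skip — R2 and R1 already connected.
R5–R9 (11): skip — R5 and R9 already connected.
R6–R8 (13): add — endpoints in different components.
MST edge set: {R5–R7, R2–R8, R3–R9, R1–R7, R2–R3, R1–R8, R6–R8}.
Of the listed edges, {R2–R8, R3–R9, R1–R8, R1–R7} are in the MST → 4.

4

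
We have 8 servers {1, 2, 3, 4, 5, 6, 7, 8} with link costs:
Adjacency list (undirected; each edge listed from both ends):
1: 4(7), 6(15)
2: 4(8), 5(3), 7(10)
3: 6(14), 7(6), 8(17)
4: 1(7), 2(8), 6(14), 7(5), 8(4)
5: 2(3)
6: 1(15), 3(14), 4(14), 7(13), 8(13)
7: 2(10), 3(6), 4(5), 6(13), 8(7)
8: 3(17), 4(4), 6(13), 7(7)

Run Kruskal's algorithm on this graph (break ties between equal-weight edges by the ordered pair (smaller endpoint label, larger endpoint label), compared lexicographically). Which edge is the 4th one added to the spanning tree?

3-7

Kruskal: consider edges lightest-first.
2–5 (3): add — endpoints in different components.
4–8 (4): add — endpoints in different components.
4–7 (5): add — endpoints in different components.
3–7 (6): add — endpoints in different components.
1–4 (7): add — endpoints in different components.
7–8 (7): skip — 7 and 8 already connected.
2–4 (8): add — endpoints in different components.
2–7 (10): skip — 2 and 7 already connected.
6–7 (13): add — endpoints in different components.
The 4th edge added is 3–7.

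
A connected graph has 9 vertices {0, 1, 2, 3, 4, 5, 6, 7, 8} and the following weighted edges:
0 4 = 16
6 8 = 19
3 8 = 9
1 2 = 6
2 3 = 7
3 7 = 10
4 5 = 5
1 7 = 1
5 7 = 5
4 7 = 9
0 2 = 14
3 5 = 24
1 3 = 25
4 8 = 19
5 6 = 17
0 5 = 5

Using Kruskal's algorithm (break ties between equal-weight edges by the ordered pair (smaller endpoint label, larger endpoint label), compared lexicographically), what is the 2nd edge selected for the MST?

Sort edges by weight, then run Kruskal:
1 7 (1): add — endpoints in different components.
0 5 (5): add — endpoints in different components.
4 5 (5): add — endpoints in different components.
5 7 (5): add — endpoints in different components.
1 2 (6): add — endpoints in different components.
2 3 (7): add — endpoints in different components.
3 8 (9): add — endpoints in different components.
4 7 (9): skip — 4 and 7 already connected.
3 7 (10): skip — 3 and 7 already connected.
0 2 (14): skip — 0 and 2 already connected.
0 4 (16): skip — 0 and 4 already connected.
5 6 (17): add — endpoints in different components.
The 2nd edge added is 0 5.

0-5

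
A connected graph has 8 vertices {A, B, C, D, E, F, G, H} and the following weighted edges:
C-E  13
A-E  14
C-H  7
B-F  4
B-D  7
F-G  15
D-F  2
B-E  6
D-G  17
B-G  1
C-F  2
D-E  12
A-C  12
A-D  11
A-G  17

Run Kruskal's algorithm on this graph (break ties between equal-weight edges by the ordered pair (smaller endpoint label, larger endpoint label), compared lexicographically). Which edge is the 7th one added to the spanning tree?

Kruskal's algorithm — process edges by increasing weight (ties by edge label):
B-G (1): add — endpoints in different components.
C-F (2): add — endpoints in different components.
D-F (2): add — endpoints in different components.
B-F (4): add — endpoints in different components.
B-E (6): add — endpoints in different components.
B-D (7): skip — B and D already connected.
C-H (7): add — endpoints in different components.
A-D (11): add — endpoints in different components.
The 7th edge added is A-D.

A-D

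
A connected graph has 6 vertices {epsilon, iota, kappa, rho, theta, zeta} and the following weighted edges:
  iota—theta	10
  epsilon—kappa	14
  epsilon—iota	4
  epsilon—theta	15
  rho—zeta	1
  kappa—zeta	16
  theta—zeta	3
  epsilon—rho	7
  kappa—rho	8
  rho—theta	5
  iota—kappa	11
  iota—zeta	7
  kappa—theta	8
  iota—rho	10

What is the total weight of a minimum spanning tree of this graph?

Grow the tree from zeta using Prim:
Step 1: cheapest edge leaving the tree is rho—zeta (1); add rho.
Step 2: cheapest edge leaving the tree is theta—zeta (3); add theta.
Step 3: cheapest edge leaving the tree is epsilon—rho (7); add epsilon.
Step 4: cheapest edge leaving the tree is epsilon—iota (4); add iota.
Step 5: cheapest edge leaving the tree is kappa—rho (8); add kappa.
MST edges: rho—zeta, theta—zeta, epsilon—rho, epsilon—iota, kappa—rho; total weight 1+3+7+4+8 = 23.

23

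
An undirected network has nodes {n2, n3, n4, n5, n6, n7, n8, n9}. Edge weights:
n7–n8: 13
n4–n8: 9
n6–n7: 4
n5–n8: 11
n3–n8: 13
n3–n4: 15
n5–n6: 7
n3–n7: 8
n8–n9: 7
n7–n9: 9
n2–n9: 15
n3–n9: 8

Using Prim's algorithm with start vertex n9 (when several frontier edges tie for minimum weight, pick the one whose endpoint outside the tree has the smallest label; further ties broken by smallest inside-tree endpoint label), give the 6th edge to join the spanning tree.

Prim, starting at n9.
Step 1: frontier [n8–n9 7, n3–n9 8, n7–n9 9, n2–n9 15] → take n8–n9 (7); add n8.
Step 2: frontier [n4–n8 9, n5–n8 11, n3–n8 13, n7–n8 13, n3–n9 8, n7–n9 9, n2–n9 15] → take n3–n9 (8); add n3.
Step 3: frontier [n3–n7 8, n3–n4 15, n4–n8 9, n5–n8 11, n7–n8 13, n7–n9 9, n2–n9 15] → take n3–n7 (8); add n7.
Step 4: frontier [n3–n4 15, n6–n7 4, n4–n8 9, n5–n8 11, n2–n9 15] → take n6–n7 (4); add n6.
Step 5: frontier [n3–n4 15, n5–n6 7, n4–n8 9, n5–n8 11, n2–n9 15] → take n5–n6 (7); add n5.
Step 6: frontier [n3–n4 15, n4–n8 9, n2–n9 15] → take n4–n8 (9); add n4.
Step 7: frontier [n2–n9 15] → take n2–n9 (15); add n2.
The 6th edge added is n4–n8.

n4-n8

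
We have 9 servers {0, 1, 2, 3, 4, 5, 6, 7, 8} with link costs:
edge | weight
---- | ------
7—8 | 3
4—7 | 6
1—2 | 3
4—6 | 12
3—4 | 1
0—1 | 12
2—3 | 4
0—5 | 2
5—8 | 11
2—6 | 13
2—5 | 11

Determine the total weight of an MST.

Kruskal: consider edges lightest-first.
3—4 (1): add — endpoints in different components.
0—5 (2): add — endpoints in different components.
1—2 (3): add — endpoints in different components.
7—8 (3): add — endpoints in different components.
2—3 (4): add — endpoints in different components.
4—7 (6): add — endpoints in different components.
2—5 (11): add — endpoints in different components.
5—8 (11): skip — 5 and 8 already connected.
0—1 (12): skip — 0 and 1 already connected.
4—6 (12): add — endpoints in different components.
MST edges: 3—4, 0—5, 1—2, 7—8, 2—3, 4—7, 2—5, 4—6; total weight 1+2+3+3+4+6+11+12 = 42.

42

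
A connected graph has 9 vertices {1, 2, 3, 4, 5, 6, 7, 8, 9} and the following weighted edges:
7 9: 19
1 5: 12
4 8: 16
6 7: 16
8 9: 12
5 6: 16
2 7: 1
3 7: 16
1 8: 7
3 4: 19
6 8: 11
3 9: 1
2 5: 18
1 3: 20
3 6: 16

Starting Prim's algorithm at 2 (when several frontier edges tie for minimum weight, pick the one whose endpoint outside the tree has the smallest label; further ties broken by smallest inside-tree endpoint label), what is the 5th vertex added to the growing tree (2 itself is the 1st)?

Prim, starting at 2.
Step 1: cheapest edge leaving the tree is 2 7 (1); add 7.
Step 2: cheapest edge leaving the tree is 3 7 (16); add 3.
Step 3: cheapest edge leaving the tree is 3 9 (1); add 9.
Step 4: cheapest edge leaving the tree is 8 9 (12); add 8.
Step 5: cheapest edge leaving the tree is 1 8 (7); add 1.
Step 6: cheapest edge leaving the tree is 6 8 (11); add 6.
Step 7: cheapest edge leaving the tree is 1 5 (12); add 5.
Step 8: cheapest edge leaving the tree is 4 8 (16); add 4.
Vertex order: 2, 7, 3, 9, 8, 1, 6, 5, 4. The 5th vertex is 8.

8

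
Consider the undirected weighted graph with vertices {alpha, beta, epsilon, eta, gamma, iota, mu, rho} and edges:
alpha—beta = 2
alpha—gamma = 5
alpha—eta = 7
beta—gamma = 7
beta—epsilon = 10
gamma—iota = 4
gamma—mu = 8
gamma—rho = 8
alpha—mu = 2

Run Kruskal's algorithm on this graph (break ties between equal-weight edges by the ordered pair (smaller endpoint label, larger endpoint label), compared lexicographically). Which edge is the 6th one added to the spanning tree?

gamma-rho

Kruskal's algorithm — process edges by increasing weight (ties by edge label):
alpha—beta (2): add — endpoints in different components.
alpha—mu (2): add — endpoints in different components.
gamma—iota (4): add — endpoints in different components.
alpha—gamma (5): add — endpoints in different components.
alpha—eta (7): add — endpoints in different components.
beta—gamma (7): skip — gamma and beta already connected.
gamma—mu (8): skip — mu and gamma already connected.
gamma—rho (8): add — endpoints in different components.
beta—epsilon (10): add — endpoints in different components.
The 6th edge added is gamma—rho.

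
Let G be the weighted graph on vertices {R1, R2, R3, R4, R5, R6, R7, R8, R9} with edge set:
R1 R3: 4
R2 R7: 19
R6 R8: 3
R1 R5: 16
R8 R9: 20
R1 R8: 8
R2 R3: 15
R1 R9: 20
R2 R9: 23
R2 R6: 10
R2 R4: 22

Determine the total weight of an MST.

102

Grow the tree from R1 using Prim:
Step 1: frontier [R1 R3 4, R1 R8 8, R1 R5 16, R1 R9 20] → take R1 R3 (4); add R3.
Step 2: frontier [R1 R8 8, R1 R5 16, R1 R9 20, R2 R3 15] → take R1 R8 (8); add R8.
Step 3: frontier [R1 R5 16, R1 R9 20, R2 R3 15, R6 R8 3, R8 R9 20] → take R6 R8 (3); add R6.
Step 4: frontier [R1 R5 16, R1 R9 20, R2 R3 15, R2 R6 10, R8 R9 20] → take R2 R6 (10); add R2.
Step 5: frontier [R1 R5 16, R1 R9 20, R2 R7 19, R2 R4 22, R2 R9 23, R8 R9 20] → take R1 R5 (16); add R5.
Step 6: frontier [R1 R9 20, R2 R7 19, R2 R4 22, R2 R9 23, R8 R9 20] → take R2 R7 (19); add R7.
Step 7: frontier [R1 R9 20, R2 R4 22, R2 R9 23, R8 R9 20] → take R1 R9 (20); add R9.
Step 8: frontier [R2 R4 22] → take R2 R4 (22); add R4.
MST edges: R1 R3, R1 R8, R6 R8, R2 R6, R1 R5, R2 R7, R1 R9, R2 R4; total weight 4+8+3+10+16+19+20+22 = 102.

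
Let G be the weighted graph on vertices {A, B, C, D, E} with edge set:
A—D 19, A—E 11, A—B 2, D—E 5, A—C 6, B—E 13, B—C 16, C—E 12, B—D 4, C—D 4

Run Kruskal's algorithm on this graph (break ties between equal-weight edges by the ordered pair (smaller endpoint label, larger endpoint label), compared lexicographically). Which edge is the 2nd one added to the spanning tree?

B-D

Sort edges by weight, then run Kruskal:
A—B (2): add — endpoints in different components.
B—D (4): add — endpoints in different components.
C—D (4): add — endpoints in different components.
D—E (5): add — endpoints in different components.
The 2nd edge added is B—D.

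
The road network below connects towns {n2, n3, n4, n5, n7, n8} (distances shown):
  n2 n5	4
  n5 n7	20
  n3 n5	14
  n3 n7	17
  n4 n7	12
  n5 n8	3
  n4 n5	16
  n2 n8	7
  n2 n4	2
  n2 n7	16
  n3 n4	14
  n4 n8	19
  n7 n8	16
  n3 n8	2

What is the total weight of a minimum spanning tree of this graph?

23

Grow the tree from n2 using Prim:
Step 1: cheapest edge leaving the tree is n2 n4 (2); add n4.
Step 2: cheapest edge leaving the tree is n2 n5 (4); add n5.
Step 3: cheapest edge leaving the tree is n5 n8 (3); add n8.
Step 4: cheapest edge leaving the tree is n3 n8 (2); add n3.
Step 5: cheapest edge leaving the tree is n4 n7 (12); add n7.
MST edges: n2 n4, n2 n5, n5 n8, n3 n8, n4 n7; total weight 2+4+3+2+12 = 23.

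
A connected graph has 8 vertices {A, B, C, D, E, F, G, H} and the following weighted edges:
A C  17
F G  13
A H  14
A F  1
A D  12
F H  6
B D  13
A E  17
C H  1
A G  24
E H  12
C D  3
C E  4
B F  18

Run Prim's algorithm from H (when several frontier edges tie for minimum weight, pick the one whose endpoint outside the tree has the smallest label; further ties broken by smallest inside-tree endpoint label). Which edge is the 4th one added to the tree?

Grow the tree from H using Prim:
Step 1: frontier [C H 1, F H 6, E H 12, A H 14] → take C H (1); add C.
Step 2: frontier [C D 3, C E 4, A C 17, F H 6, E H 12, A H 14] → take C D (3); add D.
Step 3: frontier [C E 4, A C 17, A D 12, B D 13, F H 6, E H 12, A H 14] → take C E (4); add E.
Step 4: frontier [A C 17, A D 12, B D 13, A E 17, F H 6, A H 14] → take F H (6); add F.
Step 5: frontier [A C 17, A D 12, B D 13, A E 17, A F 1, F G 13, B F 18, A H 14] → take A F (1); add A.
Step 6: frontier [A G 24, B D 13, F G 13, B F 18] → take B D (13); add B.
Step 7: frontier [A G 24, F G 13] → take F G (13); add G.
The 4th edge added is F H.

F-H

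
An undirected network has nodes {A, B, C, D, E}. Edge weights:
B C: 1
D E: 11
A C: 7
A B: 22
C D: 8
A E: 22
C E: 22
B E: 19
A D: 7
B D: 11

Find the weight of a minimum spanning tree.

26

Kruskal's algorithm — process edges by increasing weight (ties by edge label):
B C (1): add. Components now {A} {B,C} {D} {E}
A C (7): add. Components now {A,B,C} {D} {E}
A D (7): add. Components now {A,B,C,D} {E}
C D (8): skip — C and D already connected.
B D (11): skip — B and D already connected.
D E (11): add. Components now {A,B,C,D,E}
MST edges: B C, A C, A D, D E; total weight 1+7+7+11 = 26.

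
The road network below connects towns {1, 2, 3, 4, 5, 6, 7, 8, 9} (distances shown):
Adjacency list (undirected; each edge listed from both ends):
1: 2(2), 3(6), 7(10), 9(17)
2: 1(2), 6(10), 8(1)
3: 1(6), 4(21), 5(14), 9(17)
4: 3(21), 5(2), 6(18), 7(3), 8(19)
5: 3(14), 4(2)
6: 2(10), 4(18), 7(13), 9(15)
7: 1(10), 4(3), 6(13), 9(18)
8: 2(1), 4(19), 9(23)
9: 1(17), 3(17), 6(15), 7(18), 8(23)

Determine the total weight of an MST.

49

Grow the tree from 9 using Prim:
Step 1: cheapest edge leaving the tree is 6-9 (15); add 6.
Step 2: cheapest edge leaving the tree is 2-6 (10); add 2.
Step 3: cheapest edge leaving the tree is 2-8 (1); add 8.
Step 4: cheapest edge leaving the tree is 1-2 (2); add 1.
Step 5: cheapest edge leaving the tree is 1-3 (6); add 3.
Step 6: cheapest edge leaving the tree is 1-7 (10); add 7.
Step 7: cheapest edge leaving the tree is 4-7 (3); add 4.
Step 8: cheapest edge leaving the tree is 4-5 (2); add 5.
MST edges: 6-9, 2-6, 2-8, 1-2, 1-3, 1-7, 4-7, 4-5; total weight 15+10+1+2+6+10+3+2 = 49.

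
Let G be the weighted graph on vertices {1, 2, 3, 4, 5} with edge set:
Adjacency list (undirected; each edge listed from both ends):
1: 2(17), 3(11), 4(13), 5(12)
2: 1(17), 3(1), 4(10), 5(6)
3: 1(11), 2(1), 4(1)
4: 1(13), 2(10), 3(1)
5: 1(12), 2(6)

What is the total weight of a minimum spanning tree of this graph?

19

Prim, starting at 1.
Step 1: frontier [1–3 11, 1–5 12, 1–4 13, 1–2 17] → take 1–3 (11); add 3.
Step 2: frontier [1–5 12, 1–4 13, 1–2 17, 2–3 1, 3–4 1] → take 2–3 (1); add 2.
Step 3: frontier [1–5 12, 1–4 13, 2–5 6, 2–4 10, 3–4 1] → take 3–4 (1); add 4.
Step 4: frontier [1–5 12, 2–5 6] → take 2–5 (6); add 5.
MST edges: 1–3, 2–3, 3–4, 2–5; total weight 11+1+1+6 = 19.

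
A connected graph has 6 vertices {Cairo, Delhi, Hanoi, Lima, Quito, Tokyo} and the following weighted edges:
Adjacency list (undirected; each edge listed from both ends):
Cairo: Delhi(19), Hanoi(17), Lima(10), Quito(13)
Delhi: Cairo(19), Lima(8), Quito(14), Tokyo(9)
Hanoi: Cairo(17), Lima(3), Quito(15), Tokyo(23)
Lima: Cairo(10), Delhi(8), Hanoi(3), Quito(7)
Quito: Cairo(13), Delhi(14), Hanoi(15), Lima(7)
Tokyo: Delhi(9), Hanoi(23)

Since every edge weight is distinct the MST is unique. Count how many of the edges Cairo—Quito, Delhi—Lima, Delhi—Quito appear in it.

Kruskal's algorithm — process edges by increasing weight (ties by edge label):
Hanoi—Lima (3): add — endpoints in different components.
Lima—Quito (7): add — endpoints in different components.
Delhi—Lima (8): add — endpoints in different components.
Delhi—Tokyo (9): add — endpoints in different components.
Cairo—Lima (10): add — endpoints in different components.
MST edge set: {Hanoi—Lima, Lima—Quito, Delhi—Lima, Delhi—Tokyo, Cairo—Lima}.
Of the listed edges, {Delhi—Lima} are in the MST → 1.

1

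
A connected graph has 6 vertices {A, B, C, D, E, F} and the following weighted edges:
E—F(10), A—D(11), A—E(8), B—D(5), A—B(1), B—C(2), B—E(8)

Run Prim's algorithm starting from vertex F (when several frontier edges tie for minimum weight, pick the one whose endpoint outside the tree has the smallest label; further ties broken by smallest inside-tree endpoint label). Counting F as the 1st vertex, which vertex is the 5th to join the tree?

Grow the tree from F using Prim:
Step 1: frontier [E—F 10] → take E—F (10); add E.
Step 2: frontier [A—E 8, B—E 8] → take A—E (8); add A.
Step 3: frontier [A—B 1, A—D 11, B—E 8] → take A—B (1); add B.
Step 4: frontier [A—D 11, B—C 2, B—D 5] → take B—C (2); add C.
Step 5: frontier [A—D 11, B—D 5] → take B—D (5); add D.
Vertex order: F, E, A, B, C, D. The 5th vertex is C.

C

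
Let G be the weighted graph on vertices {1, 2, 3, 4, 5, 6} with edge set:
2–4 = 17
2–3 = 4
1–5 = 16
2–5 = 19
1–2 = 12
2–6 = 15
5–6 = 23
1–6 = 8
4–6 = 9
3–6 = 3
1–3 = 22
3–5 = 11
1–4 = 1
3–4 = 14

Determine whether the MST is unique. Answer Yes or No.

Kruskal's algorithm — process edges by increasing weight (ties by edge label):
1–4 (1): add. Components now {1,4} {2} {3} {5} {6}
3–6 (3): add. Components now {1,4} {2} {3,6} {5}
2–3 (4): add. Components now {1,4} {2,3,6} {5}
1–6 (8): add. Components now {1,2,3,4,6} {5}
4–6 (9): skip — 4 and 6 already connected.
3–5 (11): add. Components now {1,2,3,4,5,6}
Every non-tree edge has weight strictly greater than the heaviest edge on the tree path between its endpoints, so the MST is unique.

Yes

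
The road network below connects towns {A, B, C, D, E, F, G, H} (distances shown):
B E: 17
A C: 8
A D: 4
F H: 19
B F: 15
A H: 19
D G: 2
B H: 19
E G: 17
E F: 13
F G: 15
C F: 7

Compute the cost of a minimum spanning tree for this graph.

68

Grow the tree from A using Prim:
Step 1: cheapest edge leaving the tree is A D (4); add D.
Step 2: cheapest edge leaving the tree is D G (2); add G.
Step 3: cheapest edge leaving the tree is A C (8); add C.
Step 4: cheapest edge leaving the tree is C F (7); add F.
Step 5: cheapest edge leaving the tree is E F (13); add E.
Step 6: cheapest edge leaving the tree is B F (15); add B.
Step 7: cheapest edge leaving the tree is A H (19); add H.
MST edges: A D, D G, A C, C F, E F, B F, A H; total weight 4+2+8+7+13+15+19 = 68.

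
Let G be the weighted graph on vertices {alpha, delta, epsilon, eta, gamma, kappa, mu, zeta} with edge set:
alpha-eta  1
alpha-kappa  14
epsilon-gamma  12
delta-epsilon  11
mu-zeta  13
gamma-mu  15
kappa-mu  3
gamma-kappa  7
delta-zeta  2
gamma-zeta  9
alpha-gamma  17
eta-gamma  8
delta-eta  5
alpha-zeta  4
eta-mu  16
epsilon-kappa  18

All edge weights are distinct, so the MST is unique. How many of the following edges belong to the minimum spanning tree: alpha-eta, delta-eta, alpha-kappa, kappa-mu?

2

Kruskal: consider edges lightest-first.
alpha-eta (1): add — endpoints in different components.
delta-zeta (2): add — endpoints in different components.
kappa-mu (3): add — endpoints in different components.
alpha-zeta (4): add — endpoints in different components.
delta-eta (5): skip — eta and delta already connected.
gamma-kappa (7): add — endpoints in different components.
eta-gamma (8): add — endpoints in different components.
gamma-zeta (9): skip — zeta and gamma already connected.
delta-epsilon (11): add — endpoints in different components.
MST edge set: {alpha-eta, delta-zeta, kappa-mu, alpha-zeta, gamma-kappa, eta-gamma, delta-epsilon}.
Of the listed edges, {alpha-eta, kappa-mu} are in the MST → 2.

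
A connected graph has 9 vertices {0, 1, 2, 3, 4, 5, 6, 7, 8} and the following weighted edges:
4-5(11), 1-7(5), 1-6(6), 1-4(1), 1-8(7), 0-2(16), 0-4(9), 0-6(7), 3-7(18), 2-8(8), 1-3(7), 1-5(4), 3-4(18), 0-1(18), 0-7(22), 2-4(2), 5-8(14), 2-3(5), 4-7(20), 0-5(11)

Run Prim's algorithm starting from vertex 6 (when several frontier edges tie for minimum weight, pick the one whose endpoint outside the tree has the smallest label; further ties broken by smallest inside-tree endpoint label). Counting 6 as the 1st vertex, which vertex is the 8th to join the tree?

0

Prim, starting at 6.
Step 1: cheapest edge leaving the tree is 1-6 (6); add 1.
Step 2: cheapest edge leaving the tree is 1-4 (1); add 4.
Step 3: cheapest edge leaving the tree is 2-4 (2); add 2.
Step 4: cheapest edge leaving the tree is 1-5 (4); add 5.
Step 5: cheapest edge leaving the tree is 2-3 (5); add 3.
Step 6: cheapest edge leaving the tree is 1-7 (5); add 7.
Step 7: cheapest edge leaving the tree is 0-6 (7); add 0.
Step 8: cheapest edge leaving the tree is 1-8 (7); add 8.
Vertex order: 6, 1, 4, 2, 5, 3, 7, 0, 8. The 8th vertex is 0.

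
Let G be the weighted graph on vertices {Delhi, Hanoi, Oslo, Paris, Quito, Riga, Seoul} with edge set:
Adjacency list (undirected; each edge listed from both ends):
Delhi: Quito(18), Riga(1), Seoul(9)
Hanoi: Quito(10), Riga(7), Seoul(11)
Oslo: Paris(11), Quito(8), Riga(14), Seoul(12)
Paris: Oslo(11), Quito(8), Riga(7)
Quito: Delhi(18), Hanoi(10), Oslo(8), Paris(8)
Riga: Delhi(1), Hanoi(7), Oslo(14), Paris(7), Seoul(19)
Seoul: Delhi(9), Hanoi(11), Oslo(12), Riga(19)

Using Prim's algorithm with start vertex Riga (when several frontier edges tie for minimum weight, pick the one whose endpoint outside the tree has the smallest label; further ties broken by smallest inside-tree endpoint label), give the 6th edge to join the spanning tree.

Delhi-Seoul

Prim, starting at Riga.
Step 1: cheapest edge leaving the tree is Delhi Riga (1); add Delhi.
Step 2: cheapest edge leaving the tree is Hanoi Riga (7); add Hanoi.
Step 3: cheapest edge leaving the tree is Paris Riga (7); add Paris.
Step 4: cheapest edge leaving the tree is Paris Quito (8); add Quito.
Step 5: cheapest edge leaving the tree is Oslo Quito (8); add Oslo.
Step 6: cheapest edge leaving the tree is Delhi Seoul (9); add Seoul.
The 6th edge added is Delhi Seoul.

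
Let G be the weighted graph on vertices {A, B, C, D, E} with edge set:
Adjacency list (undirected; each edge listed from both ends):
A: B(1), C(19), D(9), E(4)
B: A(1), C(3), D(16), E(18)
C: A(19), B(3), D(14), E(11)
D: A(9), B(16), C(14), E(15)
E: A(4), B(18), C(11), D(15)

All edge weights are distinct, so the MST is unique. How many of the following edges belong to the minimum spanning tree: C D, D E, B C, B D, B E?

1

Kruskal's algorithm — process edges by increasing weight (ties by edge label):
A B (1): add. Components now {A,B} {C} {D} {E}
B C (3): add. Components now {A,B,C} {D} {E}
A E (4): add. Components now {A,B,C,E} {D}
A D (9): add. Components now {A,B,C,D,E}
MST edge set: {A B, B C, A E, A D}.
Of the listed edges, {B C} are in the MST → 1.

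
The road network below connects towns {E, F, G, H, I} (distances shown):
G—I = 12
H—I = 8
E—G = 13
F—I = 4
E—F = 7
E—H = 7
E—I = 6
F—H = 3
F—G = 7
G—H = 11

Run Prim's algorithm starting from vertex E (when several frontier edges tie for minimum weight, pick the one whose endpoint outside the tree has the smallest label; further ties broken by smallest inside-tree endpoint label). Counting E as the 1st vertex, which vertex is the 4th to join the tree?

H

Grow the tree from E using Prim:
Step 1: frontier [E—I 6, E—F 7, E—H 7, E—G 13] → take E—I (6); add I.
Step 2: frontier [E—F 7, E—H 7, E—G 13, F—I 4, H—I 8, G—I 12] → take F—I (4); add F.
Step 3: frontier [E—H 7, E—G 13, F—H 3, F—G 7, H—I 8, G—I 12] → take F—H (3); add H.
Step 4: frontier [E—G 13, F—G 7, G—H 11, G—I 12] → take F—G (7); add G.
Vertex order: E, I, F, H, G. The 4th vertex is H.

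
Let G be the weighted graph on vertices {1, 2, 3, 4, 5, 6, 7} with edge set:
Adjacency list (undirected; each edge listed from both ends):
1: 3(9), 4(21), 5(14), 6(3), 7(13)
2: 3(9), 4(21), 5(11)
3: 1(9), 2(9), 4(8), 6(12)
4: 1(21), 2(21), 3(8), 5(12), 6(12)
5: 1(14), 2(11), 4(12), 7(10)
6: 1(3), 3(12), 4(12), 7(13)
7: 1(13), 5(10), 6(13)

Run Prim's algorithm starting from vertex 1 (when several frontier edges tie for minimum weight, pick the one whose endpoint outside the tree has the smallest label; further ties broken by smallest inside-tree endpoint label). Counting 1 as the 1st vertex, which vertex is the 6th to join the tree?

Prim's algorithm from 1:
Step 1: frontier [1–6 3, 1–3 9, 1–7 13, 1–5 14, 1–4 21] → take 1–6 (3); add 6.
Step 2: frontier [1–3 9, 1–7 13, 1–5 14, 1–4 21, 3–6 12, 4–6 12, 6–7 13] → take 1–3 (9); add 3.
Step 3: frontier [1–7 13, 1–5 14, 1–4 21, 3–4 8, 2–3 9, 4–6 12, 6–7 13] → take 3–4 (8); add 4.
Step 4: frontier [1–7 13, 1–5 14, 2–3 9, 4–5 12, 2–4 21, 6–7 13] → take 2–3 (9); add 2.
Step 5: frontier [1–7 13, 1–5 14, 2–5 11, 4–5 12, 6–7 13] → take 2–5 (11); add 5.
Step 6: frontier [1–7 13, 5–7 10, 6–7 13] → take 5–7 (10); add 7.
Vertex order: 1, 6, 3, 4, 2, 5, 7. The 6th vertex is 5.

5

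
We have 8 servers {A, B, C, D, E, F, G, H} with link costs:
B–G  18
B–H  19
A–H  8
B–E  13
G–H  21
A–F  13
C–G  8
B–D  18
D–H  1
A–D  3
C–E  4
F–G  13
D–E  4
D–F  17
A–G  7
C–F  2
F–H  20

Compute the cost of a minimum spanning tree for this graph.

Prim, starting at G.
Step 1: cheapest edge leaving the tree is A–G (7); add A.
Step 2: cheapest edge leaving the tree is A–D (3); add D.
Step 3: cheapest edge leaving the tree is D–H (1); add H.
Step 4: cheapest edge leaving the tree is D–E (4); add E.
Step 5: cheapest edge leaving the tree is C–E (4); add C.
Step 6: cheapest edge leaving the tree is C–F (2); add F.
Step 7: cheapest edge leaving the tree is B–E (13); add B.
MST edges: A–G, A–D, D–H, D–E, C–E, C–F, B–E; total weight 7+3+1+4+4+2+13 = 34.

34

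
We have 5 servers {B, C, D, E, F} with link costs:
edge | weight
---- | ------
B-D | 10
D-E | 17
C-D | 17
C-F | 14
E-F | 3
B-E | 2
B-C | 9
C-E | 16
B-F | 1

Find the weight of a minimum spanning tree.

Kruskal: consider edges lightest-first.
B-F (1): add. Components now {B,F} {C} {D} {E}
B-E (2): add. Components now {B,E,F} {C} {D}
E-F (3): skip — E and F already connected.
B-C (9): add. Components now {B,C,E,F} {D}
B-D (10): add. Components now {B,C,D,E,F}
MST edges: B-F, B-E, B-C, B-D; total weight 1+2+9+10 = 22.

22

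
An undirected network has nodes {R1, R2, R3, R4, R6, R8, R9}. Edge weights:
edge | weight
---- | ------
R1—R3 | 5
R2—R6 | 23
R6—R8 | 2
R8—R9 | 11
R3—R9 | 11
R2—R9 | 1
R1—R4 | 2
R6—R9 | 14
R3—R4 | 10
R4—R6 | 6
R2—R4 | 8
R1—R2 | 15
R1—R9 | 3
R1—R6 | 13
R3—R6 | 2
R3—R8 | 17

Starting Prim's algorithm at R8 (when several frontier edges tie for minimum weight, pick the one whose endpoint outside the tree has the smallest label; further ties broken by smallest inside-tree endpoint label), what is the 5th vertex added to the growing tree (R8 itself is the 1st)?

R4

Prim's algorithm from R8:
Step 1: cheapest edge leaving the tree is R6—R8 (2); add R6.
Step 2: cheapest edge leaving the tree is R3—R6 (2); add R3.
Step 3: cheapest edge leaving the tree is R1—R3 (5); add R1.
Step 4: cheapest edge leaving the tree is R1—R4 (2); add R4.
Step 5: cheapest edge leaving the tree is R1—R9 (3); add R9.
Step 6: cheapest edge leaving the tree is R2—R9 (1); add R2.
Vertex order: R8, R6, R3, R1, R4, R9, R2. The 5th vertex is R4.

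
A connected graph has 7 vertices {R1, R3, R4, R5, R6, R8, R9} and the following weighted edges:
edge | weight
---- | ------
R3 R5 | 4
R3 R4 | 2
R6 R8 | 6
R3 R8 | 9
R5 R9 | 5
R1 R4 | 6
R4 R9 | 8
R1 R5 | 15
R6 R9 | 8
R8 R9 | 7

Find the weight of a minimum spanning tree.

30

Kruskal's algorithm — process edges by increasing weight (ties by edge label):
R3 R4 (2): add. Components now {R9} {R8} {R3,R4} {R1} {R6} {R5}
R3 R5 (4): add. Components now {R9} {R8} {R3,R4,R5} {R1} {R6}
R5 R9 (5): add. Components now {R3,R4,R5,R9} {R8} {R1} {R6}
R1 R4 (6): add. Components now {R1,R3,R4,R5,R9} {R8} {R6}
R6 R8 (6): add. Components now {R1,R3,R4,R5,R9} {R6,R8}
R8 R9 (7): add. Components now {R1,R3,R4,R5,R6,R8,R9}
MST edges: R3 R4, R3 R5, R5 R9, R1 R4, R6 R8, R8 R9; total weight 2+4+5+6+6+7 = 30.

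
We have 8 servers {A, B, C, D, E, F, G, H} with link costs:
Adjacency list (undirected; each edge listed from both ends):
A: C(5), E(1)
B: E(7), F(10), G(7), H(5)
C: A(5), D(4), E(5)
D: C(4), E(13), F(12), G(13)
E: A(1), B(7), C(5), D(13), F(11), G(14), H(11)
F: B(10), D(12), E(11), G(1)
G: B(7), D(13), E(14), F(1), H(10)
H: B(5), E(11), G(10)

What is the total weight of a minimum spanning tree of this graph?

Kruskal: consider edges lightest-first.
A E (1): add — endpoints in different components.
F G (1): add — endpoints in different components.
C D (4): add — endpoints in different components.
A C (5): add — endpoints in different components.
B H (5): add — endpoints in different components.
C E (5): skip — C and E already connected.
B E (7): add — endpoints in different components.
B G (7): add — endpoints in different components.
MST edges: A E, F G, C D, A C, B H, B E, B G; total weight 1+1+4+5+5+7+7 = 30.

30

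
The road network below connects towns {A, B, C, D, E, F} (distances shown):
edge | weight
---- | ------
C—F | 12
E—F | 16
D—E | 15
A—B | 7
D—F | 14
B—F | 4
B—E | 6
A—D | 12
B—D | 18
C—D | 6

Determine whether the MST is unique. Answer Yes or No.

No

Sort edges by weight, then run Kruskal:
B—F (4): add — endpoints in different components.
B—E (6): add — endpoints in different components.
C—D (6): add — endpoints in different components.
A—B (7): add — endpoints in different components.
A—D (12): add — endpoints in different components.
Non-tree edge C—F has weight 12, equal to the heaviest edge on its tree cycle — swapping gives another MST of the same weight. Not unique.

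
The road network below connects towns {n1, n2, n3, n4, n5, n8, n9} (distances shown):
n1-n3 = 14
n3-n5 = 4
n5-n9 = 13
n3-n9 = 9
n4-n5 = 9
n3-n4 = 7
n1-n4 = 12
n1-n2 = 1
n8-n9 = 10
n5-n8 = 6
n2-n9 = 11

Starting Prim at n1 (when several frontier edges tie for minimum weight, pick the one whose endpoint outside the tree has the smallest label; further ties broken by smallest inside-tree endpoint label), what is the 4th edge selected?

Prim's algorithm from n1:
Step 1: cheapest edge leaving the tree is n1-n2 (1); add n2.
Step 2: cheapest edge leaving the tree is n2-n9 (11); add n9.
Step 3: cheapest edge leaving the tree is n3-n9 (9); add n3.
Step 4: cheapest edge leaving the tree is n3-n5 (4); add n5.
Step 5: cheapest edge leaving the tree is n5-n8 (6); add n8.
Step 6: cheapest edge leaving the tree is n3-n4 (7); add n4.
The 4th edge added is n3-n5.

n3-n5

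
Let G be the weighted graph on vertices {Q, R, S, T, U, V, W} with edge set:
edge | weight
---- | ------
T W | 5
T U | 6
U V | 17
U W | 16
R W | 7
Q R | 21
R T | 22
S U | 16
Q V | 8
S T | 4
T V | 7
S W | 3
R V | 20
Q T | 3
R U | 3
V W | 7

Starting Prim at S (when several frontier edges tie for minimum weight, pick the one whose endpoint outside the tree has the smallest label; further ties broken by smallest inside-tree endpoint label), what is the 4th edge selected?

Grow the tree from S using Prim:
Step 1: cheapest edge leaving the tree is S W (3); add W.
Step 2: cheapest edge leaving the tree is S T (4); add T.
Step 3: cheapest edge leaving the tree is Q T (3); add Q.
Step 4: cheapest edge leaving the tree is T U (6); add U.
Step 5: cheapest edge leaving the tree is R U (3); add R.
Step 6: cheapest edge leaving the tree is T V (7); add V.
The 4th edge added is T U.

T-U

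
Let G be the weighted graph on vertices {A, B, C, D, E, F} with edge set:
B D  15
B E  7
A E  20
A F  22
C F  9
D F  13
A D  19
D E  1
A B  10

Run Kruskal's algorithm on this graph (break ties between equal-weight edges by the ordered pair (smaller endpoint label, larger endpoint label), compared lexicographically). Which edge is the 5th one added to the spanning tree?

Kruskal: consider edges lightest-first.
D E (1): add. Components now {A} {B} {C} {D,E} {F}
B E (7): add. Components now {A} {B,D,E} {C} {F}
C F (9): add. Components now {A} {B,D,E} {C,F}
A B (10): add. Components now {A,B,D,E} {C,F}
D F (13): add. Components now {A,B,C,D,E,F}
The 5th edge added is D F.

D-F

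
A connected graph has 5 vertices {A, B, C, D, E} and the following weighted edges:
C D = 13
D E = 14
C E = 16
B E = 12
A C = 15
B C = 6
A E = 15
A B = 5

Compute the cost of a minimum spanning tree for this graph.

Sort edges by weight, then run Kruskal:
A B (5): add. Components now {A,B} {C} {D} {E}
B C (6): add. Components now {A,B,C} {D} {E}
B E (12): add. Components now {A,B,C,E} {D}
C D (13): add. Components now {A,B,C,D,E}
MST edges: A B, B C, B E, C D; total weight 5+6+12+13 = 36.

36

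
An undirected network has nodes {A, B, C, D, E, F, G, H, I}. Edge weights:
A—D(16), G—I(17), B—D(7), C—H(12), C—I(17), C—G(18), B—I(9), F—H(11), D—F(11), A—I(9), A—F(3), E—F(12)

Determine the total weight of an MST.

Grow the tree from E using Prim:
Step 1: cheapest edge leaving the tree is E—F (12); add F.
Step 2: cheapest edge leaving the tree is A—F (3); add A.
Step 3: cheapest edge leaving the tree is A—I (9); add I.
Step 4: cheapest edge leaving the tree is B—I (9); add B.
Step 5: cheapest edge leaving the tree is B—D (7); add D.
Step 6: cheapest edge leaving the tree is F—H (11); add H.
Step 7: cheapest edge leaving the tree is C—H (12); add C.
Step 8: cheapest edge leaving the tree is G—I (17); add G.
MST edges: E—F, A—F, A—I, B—I, B—D, F—H, C—H, G—I; total weight 12+3+9+9+7+11+12+17 = 80.

80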